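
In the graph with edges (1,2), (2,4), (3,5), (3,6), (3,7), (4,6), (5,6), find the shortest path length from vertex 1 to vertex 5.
4 (path: 1 -> 2 -> 4 -> 6 -> 5, 4 edges)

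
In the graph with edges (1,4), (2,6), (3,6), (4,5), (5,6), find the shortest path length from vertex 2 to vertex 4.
3 (path: 2 -> 6 -> 5 -> 4, 3 edges)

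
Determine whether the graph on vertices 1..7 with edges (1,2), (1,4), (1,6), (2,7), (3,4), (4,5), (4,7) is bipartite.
Yes. Partition: {1, 3, 5, 7}, {2, 4, 6}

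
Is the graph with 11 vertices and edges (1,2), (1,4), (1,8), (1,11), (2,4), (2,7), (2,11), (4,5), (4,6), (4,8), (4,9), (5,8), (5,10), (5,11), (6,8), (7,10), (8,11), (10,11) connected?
No, it has 2 components: {1, 2, 4, 5, 6, 7, 8, 9, 10, 11}, {3}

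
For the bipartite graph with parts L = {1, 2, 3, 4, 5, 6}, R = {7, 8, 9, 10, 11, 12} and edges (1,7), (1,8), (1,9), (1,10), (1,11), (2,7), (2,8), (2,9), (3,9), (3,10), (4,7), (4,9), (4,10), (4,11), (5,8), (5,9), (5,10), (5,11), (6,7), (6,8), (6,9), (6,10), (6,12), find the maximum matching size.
6 (matching: (1,11), (2,9), (3,10), (4,7), (5,8), (6,12); upper bound min(|L|,|R|) = min(6,6) = 6)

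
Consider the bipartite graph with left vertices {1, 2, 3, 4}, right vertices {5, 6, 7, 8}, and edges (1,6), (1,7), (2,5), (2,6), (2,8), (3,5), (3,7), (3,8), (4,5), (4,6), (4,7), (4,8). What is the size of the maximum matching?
4 (matching: (1,7), (2,8), (3,5), (4,6); upper bound min(|L|,|R|) = min(4,4) = 4)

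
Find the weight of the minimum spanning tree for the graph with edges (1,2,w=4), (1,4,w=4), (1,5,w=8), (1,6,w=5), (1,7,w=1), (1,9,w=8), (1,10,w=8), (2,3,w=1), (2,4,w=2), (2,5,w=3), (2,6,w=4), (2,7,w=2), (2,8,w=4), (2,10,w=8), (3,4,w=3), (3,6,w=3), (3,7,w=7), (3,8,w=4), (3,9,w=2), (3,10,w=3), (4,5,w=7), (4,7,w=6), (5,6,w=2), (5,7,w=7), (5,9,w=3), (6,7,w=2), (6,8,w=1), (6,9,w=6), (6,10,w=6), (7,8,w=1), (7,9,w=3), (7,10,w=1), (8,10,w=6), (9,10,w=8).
13 (MST edges: (1,7,w=1), (2,3,w=1), (2,4,w=2), (2,7,w=2), (3,9,w=2), (5,6,w=2), (6,8,w=1), (7,8,w=1), (7,10,w=1); sum of weights 1 + 1 + 2 + 2 + 2 + 2 + 1 + 1 + 1 = 13)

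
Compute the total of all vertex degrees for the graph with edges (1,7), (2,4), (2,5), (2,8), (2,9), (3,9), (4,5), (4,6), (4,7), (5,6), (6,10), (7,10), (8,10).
26 (handshake: sum of degrees = 2|E| = 2 x 13 = 26)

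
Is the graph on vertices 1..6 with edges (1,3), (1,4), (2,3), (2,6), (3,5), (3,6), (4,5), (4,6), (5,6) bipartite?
No (odd cycle of length 3: 6 -> 3 -> 2 -> 6)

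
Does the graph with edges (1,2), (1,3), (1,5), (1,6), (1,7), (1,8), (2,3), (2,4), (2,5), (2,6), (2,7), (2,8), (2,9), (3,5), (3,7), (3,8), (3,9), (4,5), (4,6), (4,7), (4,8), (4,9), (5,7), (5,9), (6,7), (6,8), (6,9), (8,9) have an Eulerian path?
Yes — and in fact it has an Eulerian circuit (the graph is connected and all 9 vertices have even degree)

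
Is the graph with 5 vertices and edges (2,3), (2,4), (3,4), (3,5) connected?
No, it has 2 components: {1}, {2, 3, 4, 5}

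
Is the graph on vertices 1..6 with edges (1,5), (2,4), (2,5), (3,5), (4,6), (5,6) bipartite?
Yes. Partition: {1, 2, 3, 6}, {4, 5}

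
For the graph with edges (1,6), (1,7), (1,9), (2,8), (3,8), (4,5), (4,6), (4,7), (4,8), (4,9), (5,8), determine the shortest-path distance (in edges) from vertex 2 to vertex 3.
2 (path: 2 -> 8 -> 3, 2 edges)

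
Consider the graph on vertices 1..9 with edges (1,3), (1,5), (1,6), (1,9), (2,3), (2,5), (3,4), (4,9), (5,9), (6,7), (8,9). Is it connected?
Yes (BFS from 1 visits [1, 3, 5, 6, 9, 2, 4, 7, 8] — all 9 vertices reached)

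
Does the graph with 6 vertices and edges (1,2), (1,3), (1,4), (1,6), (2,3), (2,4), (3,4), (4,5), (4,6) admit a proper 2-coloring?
No (odd cycle of length 3: 4 -> 1 -> 2 -> 4)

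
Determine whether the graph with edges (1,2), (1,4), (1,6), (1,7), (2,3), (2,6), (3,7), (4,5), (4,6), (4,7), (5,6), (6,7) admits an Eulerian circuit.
No (2 vertices have odd degree: {2, 6}; Eulerian circuit requires 0)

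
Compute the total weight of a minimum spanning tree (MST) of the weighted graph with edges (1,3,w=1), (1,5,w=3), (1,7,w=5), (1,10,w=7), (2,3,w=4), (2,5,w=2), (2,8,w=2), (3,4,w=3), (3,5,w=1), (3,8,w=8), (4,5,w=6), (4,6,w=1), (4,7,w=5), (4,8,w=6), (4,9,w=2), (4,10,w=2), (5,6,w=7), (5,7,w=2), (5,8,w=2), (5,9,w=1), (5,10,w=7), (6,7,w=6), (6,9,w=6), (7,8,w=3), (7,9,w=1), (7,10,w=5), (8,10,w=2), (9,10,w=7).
13 (MST edges: (1,3,w=1), (2,5,w=2), (2,8,w=2), (3,5,w=1), (4,6,w=1), (4,9,w=2), (4,10,w=2), (5,9,w=1), (7,9,w=1); sum of weights 1 + 2 + 2 + 1 + 1 + 2 + 2 + 1 + 1 = 13)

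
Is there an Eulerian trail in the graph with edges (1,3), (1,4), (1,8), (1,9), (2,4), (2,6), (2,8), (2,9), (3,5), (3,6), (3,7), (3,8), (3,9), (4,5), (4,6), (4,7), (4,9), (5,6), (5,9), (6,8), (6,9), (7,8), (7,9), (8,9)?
Yes — and in fact it has an Eulerian circuit (the graph is connected and all 9 vertices have even degree)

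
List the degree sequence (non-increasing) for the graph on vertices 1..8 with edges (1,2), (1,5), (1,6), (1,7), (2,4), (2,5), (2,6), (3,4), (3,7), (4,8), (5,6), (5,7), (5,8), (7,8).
[5, 4, 4, 4, 3, 3, 3, 2] (degrees: deg(1)=4, deg(2)=4, deg(3)=2, deg(4)=3, deg(5)=5, deg(6)=3, deg(7)=4, deg(8)=3)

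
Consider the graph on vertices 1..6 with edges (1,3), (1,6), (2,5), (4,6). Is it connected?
No, it has 2 components: {1, 3, 4, 6}, {2, 5}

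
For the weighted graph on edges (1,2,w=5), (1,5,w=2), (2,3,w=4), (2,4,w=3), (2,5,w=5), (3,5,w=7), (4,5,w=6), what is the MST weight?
14 (MST edges: (1,2,w=5), (1,5,w=2), (2,3,w=4), (2,4,w=3); sum of weights 5 + 2 + 4 + 3 = 14)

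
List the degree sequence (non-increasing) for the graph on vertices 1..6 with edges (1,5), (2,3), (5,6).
[2, 1, 1, 1, 1, 0] (degrees: deg(1)=1, deg(2)=1, deg(3)=1, deg(4)=0, deg(5)=2, deg(6)=1)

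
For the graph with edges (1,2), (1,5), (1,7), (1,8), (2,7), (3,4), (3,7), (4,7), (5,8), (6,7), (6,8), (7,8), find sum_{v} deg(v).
24 (handshake: sum of degrees = 2|E| = 2 x 12 = 24)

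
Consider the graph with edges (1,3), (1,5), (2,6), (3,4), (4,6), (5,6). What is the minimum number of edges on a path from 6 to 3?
2 (path: 6 -> 4 -> 3, 2 edges)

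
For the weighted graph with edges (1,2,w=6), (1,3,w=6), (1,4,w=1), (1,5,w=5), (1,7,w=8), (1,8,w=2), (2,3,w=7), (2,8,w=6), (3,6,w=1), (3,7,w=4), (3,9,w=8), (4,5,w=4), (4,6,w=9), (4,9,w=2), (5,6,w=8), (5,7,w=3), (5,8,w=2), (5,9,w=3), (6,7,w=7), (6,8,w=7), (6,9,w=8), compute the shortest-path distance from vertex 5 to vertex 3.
7 (path: 5 -> 7 -> 3; weights 3 + 4 = 7)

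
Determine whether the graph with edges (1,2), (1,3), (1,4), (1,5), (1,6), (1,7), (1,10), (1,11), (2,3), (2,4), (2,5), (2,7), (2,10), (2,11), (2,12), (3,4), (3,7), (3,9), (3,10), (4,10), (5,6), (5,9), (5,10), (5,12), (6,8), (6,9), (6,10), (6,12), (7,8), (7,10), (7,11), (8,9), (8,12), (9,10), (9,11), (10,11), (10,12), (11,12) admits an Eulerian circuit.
Yes (the graph is connected and all 12 vertices have even degree)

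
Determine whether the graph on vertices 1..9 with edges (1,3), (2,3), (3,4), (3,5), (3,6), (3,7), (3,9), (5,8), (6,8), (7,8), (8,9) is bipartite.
Yes. Partition: {1, 2, 4, 5, 6, 7, 9}, {3, 8}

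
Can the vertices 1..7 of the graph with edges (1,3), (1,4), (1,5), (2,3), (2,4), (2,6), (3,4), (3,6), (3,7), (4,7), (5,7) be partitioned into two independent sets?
No (odd cycle of length 3: 3 -> 1 -> 4 -> 3)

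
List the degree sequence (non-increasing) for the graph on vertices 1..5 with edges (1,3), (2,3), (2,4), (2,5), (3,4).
[3, 3, 2, 1, 1] (degrees: deg(1)=1, deg(2)=3, deg(3)=3, deg(4)=2, deg(5)=1)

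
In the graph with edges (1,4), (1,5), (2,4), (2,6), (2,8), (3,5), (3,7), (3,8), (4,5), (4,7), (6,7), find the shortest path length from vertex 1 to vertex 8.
3 (path: 1 -> 4 -> 2 -> 8, 3 edges)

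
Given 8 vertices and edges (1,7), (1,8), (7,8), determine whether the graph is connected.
No, it has 6 components: {1, 7, 8}, {2}, {3}, {4}, {5}, {6}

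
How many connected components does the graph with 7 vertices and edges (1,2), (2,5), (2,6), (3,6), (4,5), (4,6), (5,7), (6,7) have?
1 (components: {1, 2, 3, 4, 5, 6, 7})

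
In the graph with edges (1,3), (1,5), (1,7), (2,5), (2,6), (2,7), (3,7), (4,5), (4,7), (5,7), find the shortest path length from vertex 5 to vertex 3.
2 (path: 5 -> 7 -> 3, 2 edges)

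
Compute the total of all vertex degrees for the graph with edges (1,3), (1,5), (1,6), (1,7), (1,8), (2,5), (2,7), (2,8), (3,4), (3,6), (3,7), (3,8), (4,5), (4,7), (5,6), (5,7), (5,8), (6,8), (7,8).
38 (handshake: sum of degrees = 2|E| = 2 x 19 = 38)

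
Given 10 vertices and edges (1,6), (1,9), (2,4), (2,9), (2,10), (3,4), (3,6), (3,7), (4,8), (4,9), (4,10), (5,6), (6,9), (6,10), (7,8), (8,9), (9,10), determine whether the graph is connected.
Yes (BFS from 1 visits [1, 6, 9, 3, 5, 10, 2, 4, 8, 7] — all 10 vertices reached)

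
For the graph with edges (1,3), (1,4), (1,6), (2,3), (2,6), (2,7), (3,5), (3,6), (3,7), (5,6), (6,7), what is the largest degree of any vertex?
5 (attained at vertices 3, 6)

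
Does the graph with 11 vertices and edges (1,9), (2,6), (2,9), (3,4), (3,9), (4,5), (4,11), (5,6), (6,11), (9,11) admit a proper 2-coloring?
Yes. Partition: {1, 2, 3, 5, 7, 8, 10, 11}, {4, 6, 9}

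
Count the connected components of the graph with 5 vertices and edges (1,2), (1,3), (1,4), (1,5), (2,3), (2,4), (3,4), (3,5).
1 (components: {1, 2, 3, 4, 5})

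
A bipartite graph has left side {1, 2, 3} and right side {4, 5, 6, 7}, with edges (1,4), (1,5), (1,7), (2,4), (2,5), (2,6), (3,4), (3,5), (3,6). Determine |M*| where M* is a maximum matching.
3 (matching: (1,7), (2,6), (3,5); upper bound min(|L|,|R|) = min(3,4) = 3)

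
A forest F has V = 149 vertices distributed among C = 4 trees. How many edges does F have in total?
145 (Each of the 4 component trees on V_i vertices has V_i - 1 edges; summing gives V - C = 149 - 4 = 145)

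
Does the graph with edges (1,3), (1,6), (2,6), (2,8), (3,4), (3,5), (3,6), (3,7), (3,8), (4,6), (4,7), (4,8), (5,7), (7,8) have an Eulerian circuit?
Yes (the graph is connected and all 8 vertices have even degree)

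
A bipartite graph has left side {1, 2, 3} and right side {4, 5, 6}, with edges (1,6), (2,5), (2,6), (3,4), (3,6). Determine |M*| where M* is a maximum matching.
3 (matching: (1,6), (2,5), (3,4); upper bound min(|L|,|R|) = min(3,3) = 3)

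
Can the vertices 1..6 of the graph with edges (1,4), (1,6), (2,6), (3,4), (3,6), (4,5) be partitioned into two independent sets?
Yes. Partition: {1, 2, 3, 5}, {4, 6}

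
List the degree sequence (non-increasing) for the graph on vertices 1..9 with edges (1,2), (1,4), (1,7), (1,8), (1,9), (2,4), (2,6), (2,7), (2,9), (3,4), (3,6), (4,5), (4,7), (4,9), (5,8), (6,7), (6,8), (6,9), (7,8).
[6, 5, 5, 5, 5, 4, 4, 2, 2] (degrees: deg(1)=5, deg(2)=5, deg(3)=2, deg(4)=6, deg(5)=2, deg(6)=5, deg(7)=5, deg(8)=4, deg(9)=4)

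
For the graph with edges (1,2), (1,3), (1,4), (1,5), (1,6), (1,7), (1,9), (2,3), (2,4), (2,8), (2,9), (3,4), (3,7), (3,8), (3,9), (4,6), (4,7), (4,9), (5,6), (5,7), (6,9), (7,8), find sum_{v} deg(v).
44 (handshake: sum of degrees = 2|E| = 2 x 22 = 44)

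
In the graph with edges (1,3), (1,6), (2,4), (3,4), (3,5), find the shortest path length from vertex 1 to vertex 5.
2 (path: 1 -> 3 -> 5, 2 edges)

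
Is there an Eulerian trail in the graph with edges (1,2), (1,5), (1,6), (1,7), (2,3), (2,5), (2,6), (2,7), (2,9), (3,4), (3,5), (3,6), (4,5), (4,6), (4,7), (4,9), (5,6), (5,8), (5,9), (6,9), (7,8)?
Yes (the graph is connected and exactly 2 vertices have odd degree: {4, 5}; any Eulerian path must start and end at those)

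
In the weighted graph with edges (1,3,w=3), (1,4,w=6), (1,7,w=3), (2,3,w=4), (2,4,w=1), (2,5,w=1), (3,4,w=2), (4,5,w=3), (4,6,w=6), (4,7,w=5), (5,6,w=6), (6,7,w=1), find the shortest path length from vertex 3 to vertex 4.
2 (path: 3 -> 4; weights 2 = 2)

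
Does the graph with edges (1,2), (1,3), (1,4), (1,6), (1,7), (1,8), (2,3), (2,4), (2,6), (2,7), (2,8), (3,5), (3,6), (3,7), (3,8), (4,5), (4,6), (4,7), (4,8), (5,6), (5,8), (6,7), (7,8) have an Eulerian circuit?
Yes (the graph is connected and all 8 vertices have even degree)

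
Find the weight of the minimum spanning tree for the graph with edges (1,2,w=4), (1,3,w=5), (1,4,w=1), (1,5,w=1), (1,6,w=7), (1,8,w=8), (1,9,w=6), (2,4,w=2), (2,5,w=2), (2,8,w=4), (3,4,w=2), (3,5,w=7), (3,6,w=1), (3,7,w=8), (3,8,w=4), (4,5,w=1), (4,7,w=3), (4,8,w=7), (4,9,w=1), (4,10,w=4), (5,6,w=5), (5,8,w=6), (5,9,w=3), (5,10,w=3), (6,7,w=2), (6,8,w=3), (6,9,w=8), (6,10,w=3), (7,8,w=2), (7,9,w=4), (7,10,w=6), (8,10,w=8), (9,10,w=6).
15 (MST edges: (1,4,w=1), (1,5,w=1), (2,5,w=2), (3,4,w=2), (3,6,w=1), (4,9,w=1), (5,10,w=3), (6,7,w=2), (7,8,w=2); sum of weights 1 + 1 + 2 + 2 + 1 + 1 + 3 + 2 + 2 = 15)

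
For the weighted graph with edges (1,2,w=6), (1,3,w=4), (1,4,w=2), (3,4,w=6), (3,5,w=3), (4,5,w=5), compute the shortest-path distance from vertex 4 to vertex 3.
6 (path: 4 -> 3; weights 6 = 6)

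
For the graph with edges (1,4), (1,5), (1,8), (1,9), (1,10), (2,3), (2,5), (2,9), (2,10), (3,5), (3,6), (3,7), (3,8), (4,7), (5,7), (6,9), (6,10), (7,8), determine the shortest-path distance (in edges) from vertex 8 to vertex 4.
2 (path: 8 -> 7 -> 4, 2 edges)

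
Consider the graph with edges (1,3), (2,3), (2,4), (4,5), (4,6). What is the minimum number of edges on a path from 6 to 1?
4 (path: 6 -> 4 -> 2 -> 3 -> 1, 4 edges)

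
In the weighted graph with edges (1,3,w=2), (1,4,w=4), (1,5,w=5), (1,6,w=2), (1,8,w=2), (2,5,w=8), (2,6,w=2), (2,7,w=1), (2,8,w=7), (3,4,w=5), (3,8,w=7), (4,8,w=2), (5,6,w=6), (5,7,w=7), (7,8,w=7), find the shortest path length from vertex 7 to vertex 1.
5 (path: 7 -> 2 -> 6 -> 1; weights 1 + 2 + 2 = 5)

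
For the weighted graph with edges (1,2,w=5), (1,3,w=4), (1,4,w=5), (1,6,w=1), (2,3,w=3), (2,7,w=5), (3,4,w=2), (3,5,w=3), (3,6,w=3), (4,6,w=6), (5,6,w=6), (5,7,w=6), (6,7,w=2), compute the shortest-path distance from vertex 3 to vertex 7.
5 (path: 3 -> 6 -> 7; weights 3 + 2 = 5)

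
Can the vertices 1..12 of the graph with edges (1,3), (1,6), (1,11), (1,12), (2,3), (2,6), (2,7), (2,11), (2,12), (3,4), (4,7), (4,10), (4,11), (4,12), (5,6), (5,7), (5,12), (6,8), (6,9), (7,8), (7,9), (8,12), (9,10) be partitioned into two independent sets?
Yes. Partition: {1, 2, 4, 5, 8, 9}, {3, 6, 7, 10, 11, 12}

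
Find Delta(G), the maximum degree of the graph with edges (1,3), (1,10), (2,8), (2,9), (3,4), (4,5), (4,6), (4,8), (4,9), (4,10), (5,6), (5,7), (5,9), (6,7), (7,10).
6 (attained at vertex 4)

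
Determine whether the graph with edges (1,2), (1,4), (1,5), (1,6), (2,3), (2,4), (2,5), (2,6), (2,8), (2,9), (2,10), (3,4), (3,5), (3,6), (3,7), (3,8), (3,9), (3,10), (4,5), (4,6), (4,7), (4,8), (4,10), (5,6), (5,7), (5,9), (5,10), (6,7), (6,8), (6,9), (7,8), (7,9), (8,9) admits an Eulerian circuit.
Yes (the graph is connected and all 10 vertices have even degree)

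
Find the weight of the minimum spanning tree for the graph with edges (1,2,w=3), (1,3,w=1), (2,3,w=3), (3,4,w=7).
11 (MST edges: (1,2,w=3), (1,3,w=1), (3,4,w=7); sum of weights 3 + 1 + 7 = 11)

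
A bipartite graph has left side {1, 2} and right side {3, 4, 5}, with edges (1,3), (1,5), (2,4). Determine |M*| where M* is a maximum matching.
2 (matching: (1,5), (2,4); upper bound min(|L|,|R|) = min(2,3) = 2)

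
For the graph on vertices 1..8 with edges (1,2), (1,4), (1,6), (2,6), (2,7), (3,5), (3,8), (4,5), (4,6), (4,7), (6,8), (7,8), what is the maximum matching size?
4 (matching: (1,2), (3,5), (4,6), (7,8); upper bound floor(n/2) = floor(8/2) = 4)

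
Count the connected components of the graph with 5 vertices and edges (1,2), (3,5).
3 (components: {1, 2}, {3, 5}, {4})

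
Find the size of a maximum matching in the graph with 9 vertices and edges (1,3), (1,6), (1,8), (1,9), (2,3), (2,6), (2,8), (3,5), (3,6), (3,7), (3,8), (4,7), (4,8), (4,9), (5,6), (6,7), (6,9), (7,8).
4 (matching: (2,8), (3,5), (4,7), (6,9); upper bound floor(n/2) = floor(9/2) = 4)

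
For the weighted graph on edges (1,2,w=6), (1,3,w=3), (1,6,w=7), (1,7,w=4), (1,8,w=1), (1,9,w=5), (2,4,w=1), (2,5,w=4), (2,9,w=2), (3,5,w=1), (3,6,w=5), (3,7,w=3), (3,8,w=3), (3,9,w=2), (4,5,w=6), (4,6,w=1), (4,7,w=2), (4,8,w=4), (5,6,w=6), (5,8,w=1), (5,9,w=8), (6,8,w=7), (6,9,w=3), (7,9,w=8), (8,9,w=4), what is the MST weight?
11 (MST edges: (1,8,w=1), (2,4,w=1), (2,9,w=2), (3,5,w=1), (3,9,w=2), (4,6,w=1), (4,7,w=2), (5,8,w=1); sum of weights 1 + 1 + 2 + 1 + 2 + 1 + 2 + 1 = 11)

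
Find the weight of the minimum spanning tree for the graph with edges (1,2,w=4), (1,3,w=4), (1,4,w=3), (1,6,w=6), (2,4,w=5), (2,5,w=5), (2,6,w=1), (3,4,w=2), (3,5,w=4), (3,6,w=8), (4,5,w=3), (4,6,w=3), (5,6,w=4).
12 (MST edges: (1,4,w=3), (2,6,w=1), (3,4,w=2), (4,5,w=3), (4,6,w=3); sum of weights 3 + 1 + 2 + 3 + 3 = 12)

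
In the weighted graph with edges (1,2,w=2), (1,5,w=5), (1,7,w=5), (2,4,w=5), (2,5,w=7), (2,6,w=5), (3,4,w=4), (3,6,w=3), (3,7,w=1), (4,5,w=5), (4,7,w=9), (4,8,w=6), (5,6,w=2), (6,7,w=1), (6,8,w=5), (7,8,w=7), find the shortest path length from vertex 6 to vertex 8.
5 (path: 6 -> 8; weights 5 = 5)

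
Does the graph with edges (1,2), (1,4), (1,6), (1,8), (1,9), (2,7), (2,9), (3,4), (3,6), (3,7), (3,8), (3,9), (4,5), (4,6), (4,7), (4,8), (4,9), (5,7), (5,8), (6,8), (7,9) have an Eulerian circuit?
No (8 vertices have odd degree: {1, 2, 3, 4, 5, 7, 8, 9}; Eulerian circuit requires 0)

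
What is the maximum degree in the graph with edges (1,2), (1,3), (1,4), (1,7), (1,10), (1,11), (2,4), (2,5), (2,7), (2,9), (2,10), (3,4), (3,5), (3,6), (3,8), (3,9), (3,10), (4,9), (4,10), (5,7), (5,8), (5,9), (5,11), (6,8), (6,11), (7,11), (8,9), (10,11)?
7 (attained at vertex 3)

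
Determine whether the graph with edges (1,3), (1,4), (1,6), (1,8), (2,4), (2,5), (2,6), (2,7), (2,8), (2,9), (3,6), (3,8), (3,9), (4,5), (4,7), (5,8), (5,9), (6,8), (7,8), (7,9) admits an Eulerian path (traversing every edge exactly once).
Yes — and in fact it has an Eulerian circuit (the graph is connected and all 9 vertices have even degree)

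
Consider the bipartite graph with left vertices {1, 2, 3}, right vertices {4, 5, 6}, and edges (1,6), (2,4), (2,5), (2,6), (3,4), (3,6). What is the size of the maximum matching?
3 (matching: (1,6), (2,5), (3,4); upper bound min(|L|,|R|) = min(3,3) = 3)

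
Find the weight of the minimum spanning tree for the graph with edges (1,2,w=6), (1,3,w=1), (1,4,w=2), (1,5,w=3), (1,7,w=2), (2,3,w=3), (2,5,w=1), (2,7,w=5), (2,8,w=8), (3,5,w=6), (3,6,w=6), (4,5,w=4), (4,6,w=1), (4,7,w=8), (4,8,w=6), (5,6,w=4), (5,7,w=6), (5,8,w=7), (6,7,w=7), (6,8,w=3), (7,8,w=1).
11 (MST edges: (1,3,w=1), (1,4,w=2), (1,5,w=3), (1,7,w=2), (2,5,w=1), (4,6,w=1), (7,8,w=1); sum of weights 1 + 2 + 3 + 2 + 1 + 1 + 1 = 11)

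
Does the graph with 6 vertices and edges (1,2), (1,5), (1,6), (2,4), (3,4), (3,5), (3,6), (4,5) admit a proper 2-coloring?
No (odd cycle of length 5: 3 -> 6 -> 1 -> 2 -> 4 -> 3)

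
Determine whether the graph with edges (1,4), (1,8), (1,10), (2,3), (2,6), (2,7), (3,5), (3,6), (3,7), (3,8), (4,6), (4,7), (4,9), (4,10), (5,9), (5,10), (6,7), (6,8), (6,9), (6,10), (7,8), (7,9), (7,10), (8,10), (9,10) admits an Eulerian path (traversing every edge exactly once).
No (10 vertices have odd degree: {1, 2, 3, 4, 5, 6, 7, 8, 9, 10}; Eulerian path requires 0 or 2)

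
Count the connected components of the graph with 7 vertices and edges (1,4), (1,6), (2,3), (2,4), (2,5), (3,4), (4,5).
2 (components: {1, 2, 3, 4, 5, 6}, {7})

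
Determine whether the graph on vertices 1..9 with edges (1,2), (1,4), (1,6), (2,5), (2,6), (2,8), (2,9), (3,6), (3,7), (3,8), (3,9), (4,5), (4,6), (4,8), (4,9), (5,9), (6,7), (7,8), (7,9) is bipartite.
No (odd cycle of length 3: 2 -> 1 -> 6 -> 2)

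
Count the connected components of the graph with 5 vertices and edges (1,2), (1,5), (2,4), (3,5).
1 (components: {1, 2, 3, 4, 5})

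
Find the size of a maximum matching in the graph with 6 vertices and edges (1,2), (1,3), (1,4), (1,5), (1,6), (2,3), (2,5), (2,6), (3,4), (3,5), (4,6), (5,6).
3 (matching: (1,6), (2,5), (3,4); upper bound floor(n/2) = floor(6/2) = 3)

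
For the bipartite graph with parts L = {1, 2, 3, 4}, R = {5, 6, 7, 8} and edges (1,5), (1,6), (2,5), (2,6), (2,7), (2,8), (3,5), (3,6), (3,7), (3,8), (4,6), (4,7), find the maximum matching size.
4 (matching: (1,6), (2,8), (3,5), (4,7); upper bound min(|L|,|R|) = min(4,4) = 4)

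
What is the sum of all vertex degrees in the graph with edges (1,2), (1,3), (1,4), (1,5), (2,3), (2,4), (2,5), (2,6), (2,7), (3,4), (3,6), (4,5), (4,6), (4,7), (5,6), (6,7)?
32 (handshake: sum of degrees = 2|E| = 2 x 16 = 32)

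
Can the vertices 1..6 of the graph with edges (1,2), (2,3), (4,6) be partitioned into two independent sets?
Yes. Partition: {1, 3, 4, 5}, {2, 6}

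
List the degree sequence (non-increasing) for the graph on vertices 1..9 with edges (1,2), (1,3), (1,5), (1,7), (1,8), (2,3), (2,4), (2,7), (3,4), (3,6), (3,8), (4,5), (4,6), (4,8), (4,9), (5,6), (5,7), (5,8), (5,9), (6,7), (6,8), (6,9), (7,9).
[6, 6, 6, 5, 5, 5, 5, 4, 4] (degrees: deg(1)=5, deg(2)=4, deg(3)=5, deg(4)=6, deg(5)=6, deg(6)=6, deg(7)=5, deg(8)=5, deg(9)=4)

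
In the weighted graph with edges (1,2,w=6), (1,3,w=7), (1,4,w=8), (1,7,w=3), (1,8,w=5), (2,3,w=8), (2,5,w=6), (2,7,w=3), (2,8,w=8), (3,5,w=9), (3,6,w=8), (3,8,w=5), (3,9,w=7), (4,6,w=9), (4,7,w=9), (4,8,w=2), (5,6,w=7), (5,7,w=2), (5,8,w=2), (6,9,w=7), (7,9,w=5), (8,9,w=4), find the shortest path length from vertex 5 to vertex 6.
7 (path: 5 -> 6; weights 7 = 7)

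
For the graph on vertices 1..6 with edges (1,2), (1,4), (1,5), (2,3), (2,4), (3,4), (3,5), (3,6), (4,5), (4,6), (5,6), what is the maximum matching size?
3 (matching: (1,4), (2,3), (5,6); upper bound floor(n/2) = floor(6/2) = 3)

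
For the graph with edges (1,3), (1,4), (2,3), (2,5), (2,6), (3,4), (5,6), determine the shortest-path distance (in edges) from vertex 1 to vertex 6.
3 (path: 1 -> 3 -> 2 -> 6, 3 edges)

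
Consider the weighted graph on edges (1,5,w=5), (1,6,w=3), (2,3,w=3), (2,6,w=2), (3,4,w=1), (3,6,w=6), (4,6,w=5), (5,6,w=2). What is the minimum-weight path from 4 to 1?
8 (path: 4 -> 6 -> 1; weights 5 + 3 = 8)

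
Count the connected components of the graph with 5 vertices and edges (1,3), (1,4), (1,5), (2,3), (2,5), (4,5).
1 (components: {1, 2, 3, 4, 5})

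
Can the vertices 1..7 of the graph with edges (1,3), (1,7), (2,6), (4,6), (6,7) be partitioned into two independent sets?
Yes. Partition: {1, 5, 6}, {2, 3, 4, 7}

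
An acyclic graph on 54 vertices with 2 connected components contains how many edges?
52 (Each of the 2 component trees on V_i vertices has V_i - 1 edges; summing gives V - C = 54 - 2 = 52)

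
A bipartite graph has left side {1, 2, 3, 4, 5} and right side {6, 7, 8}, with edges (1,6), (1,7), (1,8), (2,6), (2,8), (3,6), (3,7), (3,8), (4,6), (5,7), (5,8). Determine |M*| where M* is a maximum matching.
3 (matching: (1,8), (2,6), (3,7); upper bound min(|L|,|R|) = min(5,3) = 3)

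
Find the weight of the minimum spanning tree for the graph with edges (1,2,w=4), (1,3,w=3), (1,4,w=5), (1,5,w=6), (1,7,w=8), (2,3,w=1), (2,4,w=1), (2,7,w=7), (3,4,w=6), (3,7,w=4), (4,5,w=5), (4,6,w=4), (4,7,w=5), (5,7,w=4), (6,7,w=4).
17 (MST edges: (1,3,w=3), (2,3,w=1), (2,4,w=1), (3,7,w=4), (4,6,w=4), (5,7,w=4); sum of weights 3 + 1 + 1 + 4 + 4 + 4 = 17)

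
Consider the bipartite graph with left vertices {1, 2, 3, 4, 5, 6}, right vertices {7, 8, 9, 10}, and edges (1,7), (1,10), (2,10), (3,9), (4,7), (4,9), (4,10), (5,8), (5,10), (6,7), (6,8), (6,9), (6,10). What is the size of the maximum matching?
4 (matching: (1,10), (3,9), (4,7), (5,8); upper bound min(|L|,|R|) = min(6,4) = 4)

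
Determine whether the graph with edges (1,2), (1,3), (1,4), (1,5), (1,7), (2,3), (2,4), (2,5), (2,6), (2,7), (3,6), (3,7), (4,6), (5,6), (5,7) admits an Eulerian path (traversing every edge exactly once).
Yes (the graph is connected and exactly 2 vertices have odd degree: {1, 4}; any Eulerian path must start and end at those)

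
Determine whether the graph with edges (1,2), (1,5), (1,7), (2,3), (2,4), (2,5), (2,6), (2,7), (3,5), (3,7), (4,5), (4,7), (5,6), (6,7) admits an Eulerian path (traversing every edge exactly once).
No (6 vertices have odd degree: {1, 3, 4, 5, 6, 7}; Eulerian path requires 0 or 2)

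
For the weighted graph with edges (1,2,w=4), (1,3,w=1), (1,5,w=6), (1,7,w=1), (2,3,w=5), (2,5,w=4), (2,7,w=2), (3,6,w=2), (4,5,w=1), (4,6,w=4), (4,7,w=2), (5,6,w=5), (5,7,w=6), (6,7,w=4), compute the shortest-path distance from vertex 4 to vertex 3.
4 (path: 4 -> 7 -> 1 -> 3; weights 2 + 1 + 1 = 4)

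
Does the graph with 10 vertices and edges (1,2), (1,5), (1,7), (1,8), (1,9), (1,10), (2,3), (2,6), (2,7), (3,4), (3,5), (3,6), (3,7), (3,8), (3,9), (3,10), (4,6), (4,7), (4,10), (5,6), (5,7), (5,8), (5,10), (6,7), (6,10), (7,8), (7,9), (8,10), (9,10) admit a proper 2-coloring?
No (odd cycle of length 3: 7 -> 1 -> 8 -> 7)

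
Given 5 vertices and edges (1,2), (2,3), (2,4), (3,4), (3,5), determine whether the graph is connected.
Yes (BFS from 1 visits [1, 2, 3, 4, 5] — all 5 vertices reached)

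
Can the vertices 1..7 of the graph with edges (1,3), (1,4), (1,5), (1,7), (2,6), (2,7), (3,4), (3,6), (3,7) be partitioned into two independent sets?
No (odd cycle of length 3: 3 -> 1 -> 4 -> 3)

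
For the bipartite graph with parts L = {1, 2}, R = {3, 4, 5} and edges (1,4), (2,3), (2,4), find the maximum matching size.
2 (matching: (1,4), (2,3); upper bound min(|L|,|R|) = min(2,3) = 2)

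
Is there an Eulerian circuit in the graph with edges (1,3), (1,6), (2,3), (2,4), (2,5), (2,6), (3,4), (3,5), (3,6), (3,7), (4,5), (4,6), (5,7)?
Yes (the graph is connected and all 7 vertices have even degree)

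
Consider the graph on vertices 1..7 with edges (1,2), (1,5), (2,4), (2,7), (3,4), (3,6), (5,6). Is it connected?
Yes (BFS from 1 visits [1, 2, 5, 4, 7, 6, 3] — all 7 vertices reached)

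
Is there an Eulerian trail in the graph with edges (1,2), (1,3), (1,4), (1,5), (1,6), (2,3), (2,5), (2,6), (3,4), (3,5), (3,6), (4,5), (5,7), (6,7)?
No (4 vertices have odd degree: {1, 3, 4, 5}; Eulerian path requires 0 or 2)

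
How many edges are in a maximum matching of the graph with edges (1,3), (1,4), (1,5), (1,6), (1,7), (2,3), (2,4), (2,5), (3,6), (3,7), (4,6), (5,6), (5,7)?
3 (matching: (1,6), (2,5), (3,7); upper bound floor(n/2) = floor(7/2) = 3)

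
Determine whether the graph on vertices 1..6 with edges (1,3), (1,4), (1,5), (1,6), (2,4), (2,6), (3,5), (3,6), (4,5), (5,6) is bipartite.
No (odd cycle of length 3: 3 -> 1 -> 6 -> 3)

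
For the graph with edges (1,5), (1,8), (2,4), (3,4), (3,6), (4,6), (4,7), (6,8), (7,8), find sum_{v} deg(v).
18 (handshake: sum of degrees = 2|E| = 2 x 9 = 18)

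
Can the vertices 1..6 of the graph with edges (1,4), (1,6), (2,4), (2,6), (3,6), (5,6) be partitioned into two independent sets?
Yes. Partition: {1, 2, 3, 5}, {4, 6}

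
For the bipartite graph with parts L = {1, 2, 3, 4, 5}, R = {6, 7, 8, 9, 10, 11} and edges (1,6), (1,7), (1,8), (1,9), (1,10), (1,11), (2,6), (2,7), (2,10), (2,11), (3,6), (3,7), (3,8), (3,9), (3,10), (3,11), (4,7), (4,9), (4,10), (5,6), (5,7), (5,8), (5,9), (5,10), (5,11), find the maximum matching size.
5 (matching: (1,11), (2,10), (3,9), (4,7), (5,8); upper bound min(|L|,|R|) = min(5,6) = 5)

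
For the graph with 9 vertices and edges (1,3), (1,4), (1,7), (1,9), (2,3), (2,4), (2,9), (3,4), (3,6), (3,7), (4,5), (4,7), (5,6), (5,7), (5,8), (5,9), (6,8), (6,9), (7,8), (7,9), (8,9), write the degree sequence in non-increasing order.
[6, 6, 5, 5, 5, 4, 4, 4, 3] (degrees: deg(1)=4, deg(2)=3, deg(3)=5, deg(4)=5, deg(5)=5, deg(6)=4, deg(7)=6, deg(8)=4, deg(9)=6)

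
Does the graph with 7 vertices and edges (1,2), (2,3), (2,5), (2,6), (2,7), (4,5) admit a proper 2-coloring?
Yes. Partition: {1, 3, 5, 6, 7}, {2, 4}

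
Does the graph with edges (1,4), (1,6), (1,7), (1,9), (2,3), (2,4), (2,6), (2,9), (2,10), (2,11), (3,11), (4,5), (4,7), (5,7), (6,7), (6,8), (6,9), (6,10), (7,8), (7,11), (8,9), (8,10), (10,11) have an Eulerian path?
Yes — and in fact it has an Eulerian circuit (the graph is connected and all 11 vertices have even degree)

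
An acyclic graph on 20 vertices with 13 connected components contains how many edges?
7 (Each of the 13 component trees on V_i vertices has V_i - 1 edges; summing gives V - C = 20 - 13 = 7)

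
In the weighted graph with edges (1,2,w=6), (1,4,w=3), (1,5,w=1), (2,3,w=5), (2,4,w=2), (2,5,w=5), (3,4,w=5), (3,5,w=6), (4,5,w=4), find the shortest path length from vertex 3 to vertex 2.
5 (path: 3 -> 2; weights 5 = 5)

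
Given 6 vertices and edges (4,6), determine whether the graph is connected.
No, it has 5 components: {1}, {2}, {3}, {4, 6}, {5}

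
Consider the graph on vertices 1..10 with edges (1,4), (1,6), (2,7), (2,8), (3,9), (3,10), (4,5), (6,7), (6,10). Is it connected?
Yes (BFS from 1 visits [1, 4, 6, 5, 7, 10, 2, 3, 8, 9] — all 10 vertices reached)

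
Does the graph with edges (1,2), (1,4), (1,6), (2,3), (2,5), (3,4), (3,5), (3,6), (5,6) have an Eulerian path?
No (4 vertices have odd degree: {1, 2, 5, 6}; Eulerian path requires 0 or 2)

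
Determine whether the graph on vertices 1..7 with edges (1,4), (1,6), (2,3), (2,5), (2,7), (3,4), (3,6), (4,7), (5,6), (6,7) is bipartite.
Yes. Partition: {1, 3, 5, 7}, {2, 4, 6}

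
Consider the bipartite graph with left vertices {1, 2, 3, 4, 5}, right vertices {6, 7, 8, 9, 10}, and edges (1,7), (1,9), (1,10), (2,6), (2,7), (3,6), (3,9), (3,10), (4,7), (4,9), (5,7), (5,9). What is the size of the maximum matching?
4 (matching: (1,10), (2,7), (3,6), (4,9); upper bound min(|L|,|R|) = min(5,5) = 5)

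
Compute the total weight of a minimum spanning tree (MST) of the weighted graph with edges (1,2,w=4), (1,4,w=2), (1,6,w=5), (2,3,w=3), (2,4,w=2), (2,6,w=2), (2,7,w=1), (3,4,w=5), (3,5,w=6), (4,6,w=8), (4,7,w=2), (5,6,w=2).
12 (MST edges: (1,4,w=2), (2,3,w=3), (2,4,w=2), (2,6,w=2), (2,7,w=1), (5,6,w=2); sum of weights 2 + 3 + 2 + 2 + 1 + 2 = 12)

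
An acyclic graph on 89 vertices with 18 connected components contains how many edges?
71 (Each of the 18 component trees on V_i vertices has V_i - 1 edges; summing gives V - C = 89 - 18 = 71)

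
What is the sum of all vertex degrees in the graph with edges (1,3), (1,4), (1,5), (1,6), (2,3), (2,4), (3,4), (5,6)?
16 (handshake: sum of degrees = 2|E| = 2 x 8 = 16)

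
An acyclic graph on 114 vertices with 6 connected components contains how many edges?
108 (Each of the 6 component trees on V_i vertices has V_i - 1 edges; summing gives V - C = 114 - 6 = 108)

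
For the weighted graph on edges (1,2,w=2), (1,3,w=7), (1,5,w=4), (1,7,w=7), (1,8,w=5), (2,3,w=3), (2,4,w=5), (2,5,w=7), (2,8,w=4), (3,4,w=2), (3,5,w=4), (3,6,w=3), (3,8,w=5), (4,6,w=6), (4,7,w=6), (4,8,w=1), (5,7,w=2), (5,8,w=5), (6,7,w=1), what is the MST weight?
14 (MST edges: (1,2,w=2), (2,3,w=3), (3,4,w=2), (3,6,w=3), (4,8,w=1), (5,7,w=2), (6,7,w=1); sum of weights 2 + 3 + 2 + 3 + 1 + 2 + 1 = 14)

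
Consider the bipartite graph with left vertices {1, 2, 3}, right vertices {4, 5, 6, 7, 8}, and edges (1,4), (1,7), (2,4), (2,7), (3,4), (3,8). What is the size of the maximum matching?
3 (matching: (1,7), (2,4), (3,8); upper bound min(|L|,|R|) = min(3,5) = 3)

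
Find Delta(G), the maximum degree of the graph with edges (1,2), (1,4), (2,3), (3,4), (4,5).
3 (attained at vertex 4)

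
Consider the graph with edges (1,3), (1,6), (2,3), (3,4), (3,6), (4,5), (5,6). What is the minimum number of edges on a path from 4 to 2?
2 (path: 4 -> 3 -> 2, 2 edges)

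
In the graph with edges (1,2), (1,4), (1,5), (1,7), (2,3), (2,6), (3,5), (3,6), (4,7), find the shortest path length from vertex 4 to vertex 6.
3 (path: 4 -> 1 -> 2 -> 6, 3 edges)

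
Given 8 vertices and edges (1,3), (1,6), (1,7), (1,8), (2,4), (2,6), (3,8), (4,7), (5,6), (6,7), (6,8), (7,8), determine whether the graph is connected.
Yes (BFS from 1 visits [1, 3, 6, 7, 8, 2, 5, 4] — all 8 vertices reached)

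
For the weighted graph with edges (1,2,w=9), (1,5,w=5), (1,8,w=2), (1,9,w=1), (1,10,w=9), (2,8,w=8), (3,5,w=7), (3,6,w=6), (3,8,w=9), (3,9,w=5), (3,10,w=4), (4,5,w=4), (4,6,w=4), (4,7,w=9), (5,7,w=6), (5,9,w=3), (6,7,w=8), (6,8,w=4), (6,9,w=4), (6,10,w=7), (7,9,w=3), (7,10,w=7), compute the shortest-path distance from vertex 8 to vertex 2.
8 (path: 8 -> 2; weights 8 = 8)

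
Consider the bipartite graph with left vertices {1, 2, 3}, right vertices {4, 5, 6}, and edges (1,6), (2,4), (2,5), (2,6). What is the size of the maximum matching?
2 (matching: (1,6), (2,5); upper bound min(|L|,|R|) = min(3,3) = 3)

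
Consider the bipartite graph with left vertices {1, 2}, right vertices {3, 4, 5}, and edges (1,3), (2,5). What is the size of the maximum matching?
2 (matching: (1,3), (2,5); upper bound min(|L|,|R|) = min(2,3) = 2)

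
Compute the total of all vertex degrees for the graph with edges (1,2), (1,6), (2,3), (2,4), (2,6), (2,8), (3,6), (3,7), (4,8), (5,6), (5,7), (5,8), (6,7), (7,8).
28 (handshake: sum of degrees = 2|E| = 2 x 14 = 28)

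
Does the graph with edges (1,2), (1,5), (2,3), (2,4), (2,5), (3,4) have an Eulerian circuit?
Yes (the graph is connected and all 5 vertices have even degree)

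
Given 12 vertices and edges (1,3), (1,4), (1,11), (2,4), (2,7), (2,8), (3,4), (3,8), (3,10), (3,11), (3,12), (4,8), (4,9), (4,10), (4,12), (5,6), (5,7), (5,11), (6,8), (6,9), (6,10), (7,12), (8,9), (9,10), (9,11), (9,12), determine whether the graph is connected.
Yes (BFS from 1 visits [1, 3, 4, 11, 8, 10, 12, 2, 9, 5, 6, 7] — all 12 vertices reached)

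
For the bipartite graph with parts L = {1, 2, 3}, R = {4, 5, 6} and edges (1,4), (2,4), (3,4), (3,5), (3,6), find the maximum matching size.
2 (matching: (1,4), (3,6); upper bound min(|L|,|R|) = min(3,3) = 3)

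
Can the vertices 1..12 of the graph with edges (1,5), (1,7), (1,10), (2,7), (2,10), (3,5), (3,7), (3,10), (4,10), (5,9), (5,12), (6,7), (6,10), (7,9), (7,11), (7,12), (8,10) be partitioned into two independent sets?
Yes. Partition: {1, 2, 3, 4, 6, 8, 9, 11, 12}, {5, 7, 10}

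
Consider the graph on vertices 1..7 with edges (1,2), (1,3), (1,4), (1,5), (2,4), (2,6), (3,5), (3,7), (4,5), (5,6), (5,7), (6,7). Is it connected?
Yes (BFS from 1 visits [1, 2, 3, 4, 5, 6, 7] — all 7 vertices reached)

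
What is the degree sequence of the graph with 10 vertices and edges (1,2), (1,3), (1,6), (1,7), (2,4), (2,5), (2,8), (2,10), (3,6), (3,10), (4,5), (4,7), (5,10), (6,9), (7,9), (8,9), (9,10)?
[5, 4, 4, 4, 3, 3, 3, 3, 3, 2] (degrees: deg(1)=4, deg(2)=5, deg(3)=3, deg(4)=3, deg(5)=3, deg(6)=3, deg(7)=3, deg(8)=2, deg(9)=4, deg(10)=4)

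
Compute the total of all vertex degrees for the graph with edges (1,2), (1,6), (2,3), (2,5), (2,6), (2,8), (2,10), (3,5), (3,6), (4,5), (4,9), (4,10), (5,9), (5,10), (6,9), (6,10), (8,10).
34 (handshake: sum of degrees = 2|E| = 2 x 17 = 34)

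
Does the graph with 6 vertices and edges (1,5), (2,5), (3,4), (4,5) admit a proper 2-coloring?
Yes. Partition: {1, 2, 4, 6}, {3, 5}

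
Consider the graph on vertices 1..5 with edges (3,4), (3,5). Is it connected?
No, it has 3 components: {1}, {2}, {3, 4, 5}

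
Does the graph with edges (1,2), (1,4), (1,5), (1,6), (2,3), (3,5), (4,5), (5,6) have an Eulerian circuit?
Yes (the graph is connected and all 6 vertices have even degree)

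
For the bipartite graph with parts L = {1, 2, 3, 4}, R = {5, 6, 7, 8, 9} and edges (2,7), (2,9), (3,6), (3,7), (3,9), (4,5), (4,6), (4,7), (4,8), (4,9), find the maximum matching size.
3 (matching: (2,9), (3,7), (4,8); upper bound min(|L|,|R|) = min(4,5) = 4)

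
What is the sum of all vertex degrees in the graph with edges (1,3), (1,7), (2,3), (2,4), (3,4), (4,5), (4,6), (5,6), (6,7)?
18 (handshake: sum of degrees = 2|E| = 2 x 9 = 18)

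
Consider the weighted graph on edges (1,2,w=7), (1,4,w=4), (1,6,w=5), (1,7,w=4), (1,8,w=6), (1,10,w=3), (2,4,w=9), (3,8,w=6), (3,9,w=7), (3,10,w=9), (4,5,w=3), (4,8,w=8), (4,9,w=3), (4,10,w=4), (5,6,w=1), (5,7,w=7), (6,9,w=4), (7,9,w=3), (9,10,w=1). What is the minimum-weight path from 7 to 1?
4 (path: 7 -> 1; weights 4 = 4)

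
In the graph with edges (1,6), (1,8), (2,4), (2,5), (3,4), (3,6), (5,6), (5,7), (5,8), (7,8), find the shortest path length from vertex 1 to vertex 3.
2 (path: 1 -> 6 -> 3, 2 edges)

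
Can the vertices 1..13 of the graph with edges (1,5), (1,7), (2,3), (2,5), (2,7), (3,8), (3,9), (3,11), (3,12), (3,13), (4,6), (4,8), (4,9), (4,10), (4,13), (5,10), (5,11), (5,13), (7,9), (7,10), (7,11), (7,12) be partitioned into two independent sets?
Yes. Partition: {1, 2, 6, 8, 9, 10, 11, 12, 13}, {3, 4, 5, 7}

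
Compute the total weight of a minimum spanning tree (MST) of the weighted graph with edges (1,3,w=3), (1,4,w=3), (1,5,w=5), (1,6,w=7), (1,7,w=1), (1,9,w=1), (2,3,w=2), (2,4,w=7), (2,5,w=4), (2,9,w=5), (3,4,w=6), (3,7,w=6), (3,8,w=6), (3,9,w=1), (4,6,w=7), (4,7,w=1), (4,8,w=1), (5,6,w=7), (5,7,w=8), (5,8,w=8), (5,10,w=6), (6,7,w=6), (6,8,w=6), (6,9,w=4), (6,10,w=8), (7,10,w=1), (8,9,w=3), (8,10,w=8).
16 (MST edges: (1,7,w=1), (1,9,w=1), (2,3,w=2), (2,5,w=4), (3,9,w=1), (4,7,w=1), (4,8,w=1), (6,9,w=4), (7,10,w=1); sum of weights 1 + 1 + 2 + 4 + 1 + 1 + 1 + 4 + 1 = 16)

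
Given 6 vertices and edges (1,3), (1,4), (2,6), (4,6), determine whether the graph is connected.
No, it has 2 components: {1, 2, 3, 4, 6}, {5}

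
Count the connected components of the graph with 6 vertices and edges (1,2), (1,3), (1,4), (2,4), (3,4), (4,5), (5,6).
1 (components: {1, 2, 3, 4, 5, 6})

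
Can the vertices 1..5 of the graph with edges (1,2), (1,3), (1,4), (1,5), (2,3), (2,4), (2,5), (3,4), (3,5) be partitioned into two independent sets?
No (odd cycle of length 3: 2 -> 1 -> 4 -> 2)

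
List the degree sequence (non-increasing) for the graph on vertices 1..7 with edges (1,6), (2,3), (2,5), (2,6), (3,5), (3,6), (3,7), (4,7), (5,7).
[4, 3, 3, 3, 3, 1, 1] (degrees: deg(1)=1, deg(2)=3, deg(3)=4, deg(4)=1, deg(5)=3, deg(6)=3, deg(7)=3)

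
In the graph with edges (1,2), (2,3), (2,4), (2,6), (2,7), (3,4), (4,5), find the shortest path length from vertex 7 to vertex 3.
2 (path: 7 -> 2 -> 3, 2 edges)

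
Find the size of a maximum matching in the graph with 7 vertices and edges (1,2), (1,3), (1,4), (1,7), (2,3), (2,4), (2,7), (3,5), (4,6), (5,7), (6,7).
3 (matching: (2,7), (3,5), (4,6); upper bound floor(n/2) = floor(7/2) = 3)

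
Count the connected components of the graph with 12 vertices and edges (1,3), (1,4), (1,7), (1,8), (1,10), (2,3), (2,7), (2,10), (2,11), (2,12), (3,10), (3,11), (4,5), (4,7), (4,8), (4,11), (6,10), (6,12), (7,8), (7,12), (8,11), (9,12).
1 (components: {1, 2, 3, 4, 5, 6, 7, 8, 9, 10, 11, 12})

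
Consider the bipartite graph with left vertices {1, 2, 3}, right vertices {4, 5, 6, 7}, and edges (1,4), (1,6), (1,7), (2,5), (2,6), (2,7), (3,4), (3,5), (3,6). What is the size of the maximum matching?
3 (matching: (1,7), (2,6), (3,5); upper bound min(|L|,|R|) = min(3,4) = 3)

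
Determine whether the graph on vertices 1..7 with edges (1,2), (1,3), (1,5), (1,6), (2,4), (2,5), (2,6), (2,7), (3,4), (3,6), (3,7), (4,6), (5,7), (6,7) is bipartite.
No (odd cycle of length 3: 2 -> 1 -> 5 -> 2)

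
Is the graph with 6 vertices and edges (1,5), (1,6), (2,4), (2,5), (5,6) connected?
No, it has 2 components: {1, 2, 4, 5, 6}, {3}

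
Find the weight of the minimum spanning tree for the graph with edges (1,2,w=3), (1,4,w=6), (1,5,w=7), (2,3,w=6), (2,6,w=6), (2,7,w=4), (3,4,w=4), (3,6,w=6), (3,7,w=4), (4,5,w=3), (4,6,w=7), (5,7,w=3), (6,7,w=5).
22 (MST edges: (1,2,w=3), (2,7,w=4), (3,4,w=4), (4,5,w=3), (5,7,w=3), (6,7,w=5); sum of weights 3 + 4 + 4 + 3 + 3 + 5 = 22)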